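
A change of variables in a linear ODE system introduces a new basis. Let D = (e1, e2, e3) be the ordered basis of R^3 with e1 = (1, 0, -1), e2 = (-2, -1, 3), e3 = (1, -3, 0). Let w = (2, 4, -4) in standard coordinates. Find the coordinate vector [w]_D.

We seek scalars with c_1 e1 + ... + c_3 e3 = w; equivalently solve M c = w where the columns of M are e1, ..., e3.
Solving this 3x3 system gives c = (1, -1, -1).
Check: e1 - e2 - e3 = (2, 4, -4).

(1, -1, -1)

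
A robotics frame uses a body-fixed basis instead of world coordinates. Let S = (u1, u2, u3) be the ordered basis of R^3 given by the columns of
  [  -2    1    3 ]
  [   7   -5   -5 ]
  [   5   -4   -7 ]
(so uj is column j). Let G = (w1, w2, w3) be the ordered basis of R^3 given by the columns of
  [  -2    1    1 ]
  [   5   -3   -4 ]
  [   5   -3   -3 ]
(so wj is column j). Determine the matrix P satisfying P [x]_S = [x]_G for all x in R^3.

[[1, 1, -2], [2, 2, 1], [-2, 1, -2]]

Let M have columns uj and N have columns wj. Then for every x, N [x]_G = x = M [x]_S, so P = N^(-1) M.
Since det N = 1, N^(-1) has integer entries; multiplying gives P = [[1, 1, -2], [2, 2, 1], [-2, 1, -2]].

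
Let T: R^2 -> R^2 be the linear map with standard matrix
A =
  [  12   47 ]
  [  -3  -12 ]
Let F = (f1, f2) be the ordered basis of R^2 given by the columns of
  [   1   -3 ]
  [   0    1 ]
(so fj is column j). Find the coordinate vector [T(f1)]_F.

<3, -3>

Compute T(f1) = A f1 = <12, -3> in standard coordinates.
Then write this in F-coordinates: solve for y in y_1 f1 + y_2 f2 = <12, -3>.
This gives y = <3, -3>, which is column 1 of [T]_F.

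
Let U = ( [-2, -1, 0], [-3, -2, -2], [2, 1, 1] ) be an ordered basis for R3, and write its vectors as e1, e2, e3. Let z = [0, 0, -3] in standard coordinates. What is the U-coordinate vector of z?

[-3, 0, -3]

[z]_U is the unique c with M c = z, where M has columns e1, ..., e3.
Gaussian elimination on [M | z] yields c = (-3, 0, -3).
Check: -3e1 + 0·e2 - 3e3 = [0, 0, -3].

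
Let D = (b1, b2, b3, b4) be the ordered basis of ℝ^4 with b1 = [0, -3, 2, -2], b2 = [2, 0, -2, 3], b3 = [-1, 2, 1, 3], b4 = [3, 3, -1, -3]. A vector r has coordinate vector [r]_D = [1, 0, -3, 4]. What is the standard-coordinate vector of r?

r = M [r]_D, where M has columns b1, ..., b4.
Carrying out the matrix-vector product, r = [15, 3, -5, -23].

[15, 3, -5, -23]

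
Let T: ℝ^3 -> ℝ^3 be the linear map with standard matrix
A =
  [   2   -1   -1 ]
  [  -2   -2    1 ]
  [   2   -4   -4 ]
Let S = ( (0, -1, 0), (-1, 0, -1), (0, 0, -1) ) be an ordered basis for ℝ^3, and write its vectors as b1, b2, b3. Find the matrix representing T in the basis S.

[[-2, -1, 1], [-1, 1, -1], [-3, -3, -3]]

With P the matrix whose columns are b1, ..., b3, [T]_S = P^(-1) A P.
Column by column: T(b1) = A b1 = (1, 2, 4); its S-coordinates (-2, -1, -3) give column 1.
Continuing for each basis vector yields [T]_S = [[-2, -1, 1], [-1, 1, -1], [-3, -3, -3]].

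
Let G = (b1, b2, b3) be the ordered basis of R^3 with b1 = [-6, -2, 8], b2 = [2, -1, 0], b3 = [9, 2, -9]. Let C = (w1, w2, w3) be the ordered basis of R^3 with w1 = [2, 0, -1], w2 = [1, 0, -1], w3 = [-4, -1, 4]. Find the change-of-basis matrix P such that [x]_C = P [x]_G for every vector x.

Let M have columns bj and N have columns wj. Then for every x, N [x]_C = x = M [x]_G, so P = N^(-1) M.
Since det N = -1, N^(-1) has integer entries; multiplying gives P = [[2, 2, 0], [-2, 2, 1], [2, 1, -2]].

[[2, 2, 0], [-2, 2, 1], [2, 1, -2]]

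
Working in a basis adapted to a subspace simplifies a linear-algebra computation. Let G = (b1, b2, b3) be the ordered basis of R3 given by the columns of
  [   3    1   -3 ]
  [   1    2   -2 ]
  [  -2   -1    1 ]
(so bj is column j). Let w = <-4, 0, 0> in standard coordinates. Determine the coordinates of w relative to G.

Write w = c_1 b1 + ... + c_3 b3 and solve for the c_i.
Solving this 3x3 system gives c = (0, 2, 2).
Check: 0·b1 + 2b2 + 2b3 = <-4, 0, 0>.

<0, 2, 2>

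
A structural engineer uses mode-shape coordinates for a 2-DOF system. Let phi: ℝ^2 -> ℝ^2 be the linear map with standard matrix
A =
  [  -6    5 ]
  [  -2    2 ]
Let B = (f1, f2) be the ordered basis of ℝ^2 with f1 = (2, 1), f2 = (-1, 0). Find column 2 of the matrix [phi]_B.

Compute phi(f2) = A f2 = (6, 2) in standard coordinates.
Then write this in B-coordinates: solve for y in y_1 f1 + y_2 f2 = (6, 2).
This gives y = (2, -2), which is column 2 of [phi]_B.

(2, -2)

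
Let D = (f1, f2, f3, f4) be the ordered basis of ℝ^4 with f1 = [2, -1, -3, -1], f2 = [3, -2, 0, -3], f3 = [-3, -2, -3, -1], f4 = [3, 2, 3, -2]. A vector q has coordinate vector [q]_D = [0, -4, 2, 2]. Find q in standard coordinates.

By definition q = 0·f1 - 4f2 + 2f3 + 2f4.
Summing componentwise gives [-12, 8, 0, 6].

[-12, 8, 0, 6]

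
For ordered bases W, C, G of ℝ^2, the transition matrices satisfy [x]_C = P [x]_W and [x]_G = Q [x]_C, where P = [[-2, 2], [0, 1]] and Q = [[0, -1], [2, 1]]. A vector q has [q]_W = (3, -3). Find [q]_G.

First [q]_C = P [q]_W = (-12, -3).
Then [q]_G = Q [q]_C = (3, -27).

(3, -27)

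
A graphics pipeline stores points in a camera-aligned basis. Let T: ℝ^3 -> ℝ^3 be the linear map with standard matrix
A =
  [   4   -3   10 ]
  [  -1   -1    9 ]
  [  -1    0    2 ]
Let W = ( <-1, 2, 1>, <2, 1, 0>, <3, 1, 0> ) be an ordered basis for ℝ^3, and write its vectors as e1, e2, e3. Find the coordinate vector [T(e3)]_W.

Compute T(e3) = A e3 = <9, -4, -3> in standard coordinates.
Then write this in W-coordinates: solve for y in y_1 e1 + ... + y_3 e3 = <9, -4, -3>.
This gives y = <-3, 0, 2>, which is column 3 of [T]_W.

<-3, 0, 2>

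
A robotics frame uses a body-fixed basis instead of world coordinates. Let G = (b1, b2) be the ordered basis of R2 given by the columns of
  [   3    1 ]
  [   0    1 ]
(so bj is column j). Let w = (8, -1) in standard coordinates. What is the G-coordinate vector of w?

(3, -1)

Write w = c_1 b1 + c_2 b2 and solve for the c_i.
System: 3c_1 + c_2 = 8, 0c_1 + c_2 = -1; solving gives c_1 = 3, c_2 = -1.
Check: 3b1 - b2 = (8, -1).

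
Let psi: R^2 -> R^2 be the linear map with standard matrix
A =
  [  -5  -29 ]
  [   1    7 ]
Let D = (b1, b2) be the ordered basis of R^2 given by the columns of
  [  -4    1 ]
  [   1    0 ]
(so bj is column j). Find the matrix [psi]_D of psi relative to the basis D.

[[3, 1], [3, -1]]

With P the matrix whose columns are b1, b2, [psi]_D = P^(-1) A P.
Column by column: psi(b1) = A b1 = [-9, 3]; its D-coordinates [3, 3] give column 1.
Continuing for each basis vector yields [psi]_D = [[3, 1], [3, -1]].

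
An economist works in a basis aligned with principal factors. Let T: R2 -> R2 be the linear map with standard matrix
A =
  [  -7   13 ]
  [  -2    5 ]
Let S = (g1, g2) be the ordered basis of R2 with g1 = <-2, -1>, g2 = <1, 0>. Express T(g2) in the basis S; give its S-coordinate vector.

<2, -3>

Compute T(g2) = A g2 = <-7, -2> in standard coordinates.
Then write this in S-coordinates: solve for y in y_1 g1 + y_2 g2 = <-7, -2>.
This gives y = <2, -3>, which is column 2 of [T]_S.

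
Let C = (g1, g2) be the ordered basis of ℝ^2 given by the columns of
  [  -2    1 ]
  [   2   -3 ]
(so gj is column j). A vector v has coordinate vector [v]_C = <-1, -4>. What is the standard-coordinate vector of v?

<-2, 10>

The coordinates say v = -g1 - 4g2; adding the scaled basis vectors gives <-2, 10>.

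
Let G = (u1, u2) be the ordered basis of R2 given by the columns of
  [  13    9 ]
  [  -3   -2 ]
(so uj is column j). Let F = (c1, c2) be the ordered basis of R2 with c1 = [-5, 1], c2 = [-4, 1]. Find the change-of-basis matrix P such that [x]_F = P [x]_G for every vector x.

Let M have columns uj and N have columns cj. Then for every x, N [x]_F = x = M [x]_G, so P = N^(-1) M.
Since det N = -1, N^(-1) has integer entries; multiplying gives P = [[-1, -1], [-2, -1]].

[[-1, -1], [-2, -1]]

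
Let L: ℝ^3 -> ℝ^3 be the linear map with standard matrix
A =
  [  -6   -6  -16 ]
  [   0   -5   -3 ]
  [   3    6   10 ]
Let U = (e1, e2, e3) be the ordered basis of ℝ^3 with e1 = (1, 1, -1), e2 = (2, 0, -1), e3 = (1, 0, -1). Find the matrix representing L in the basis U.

With P the matrix whose columns are e1, ..., e3, [L]_U = P^(-1) A P.
Column by column: L(e1) = A e1 = (4, -2, -1); its U-coordinates (-2, 3, 0) give column 1.
Continuing for each basis vector yields [L]_U = [[-2, 3, 3], [3, 0, 3], [0, 1, 1]].

[[-2, 3, 3], [3, 0, 3], [0, 1, 1]]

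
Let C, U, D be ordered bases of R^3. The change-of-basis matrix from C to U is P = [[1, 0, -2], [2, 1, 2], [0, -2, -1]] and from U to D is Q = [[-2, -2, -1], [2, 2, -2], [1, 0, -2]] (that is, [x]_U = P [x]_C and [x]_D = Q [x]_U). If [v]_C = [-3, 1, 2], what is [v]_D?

[20, -8, 1]

Composing the changes, [v]_D = Q P [v]_C.
Q P = [[-6, 0, 1], [6, 6, 2], [1, 4, 0]]; applying this to [-3, 1, 2] gives [20, -8, 1].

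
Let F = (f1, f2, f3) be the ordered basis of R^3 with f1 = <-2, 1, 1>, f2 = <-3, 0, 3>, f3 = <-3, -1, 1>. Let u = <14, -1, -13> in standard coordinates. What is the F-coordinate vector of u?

Write u = c_1 f1 + ... + c_3 f3 and solve for the c_i.
Row-reducing the augmented matrix [M | u] gives c = (-1, -4, 0).
Check: -f1 - 4f2 + 0·f3 = <14, -1, -13>.

<-1, -4, 0>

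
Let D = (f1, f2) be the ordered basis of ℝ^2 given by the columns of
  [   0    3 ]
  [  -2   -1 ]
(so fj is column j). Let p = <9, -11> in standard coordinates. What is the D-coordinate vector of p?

We seek scalars with c_1 f1 + c_2 f2 = p; equivalently solve M c = p where the columns of M are f1, f2.
System: 0c_1 + 3c_2 = 9, -2c_1 - c_2 = -11; solving gives c_1 = 4, c_2 = 3.
Check: 4f1 + 3f2 = <9, -11>.

<4, 3>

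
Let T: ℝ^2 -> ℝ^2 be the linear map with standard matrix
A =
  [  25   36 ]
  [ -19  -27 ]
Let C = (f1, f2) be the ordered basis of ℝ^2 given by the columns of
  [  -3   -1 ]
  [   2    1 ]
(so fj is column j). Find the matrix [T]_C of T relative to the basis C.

[[0, -3], [3, -2]]

Let P have columns f1, f2. Then [T]_C = P^(-1) A P.
Here det P = -1, so P^(-1) is integer; computing A P first and then P^(-1)(A P) gives [[0, -3], [3, -2]].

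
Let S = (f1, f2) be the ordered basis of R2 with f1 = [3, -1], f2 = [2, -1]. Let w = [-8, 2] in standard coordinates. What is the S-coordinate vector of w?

Write w = c_1 f1 + c_2 f2 and solve for the c_i.
System: 3c_1 + 2c_2 = -8, -c_1 - c_2 = 2; solving gives c_1 = -4, c_2 = 2.
Check: -4f1 + 2f2 = [-8, 2].

[-4, 2]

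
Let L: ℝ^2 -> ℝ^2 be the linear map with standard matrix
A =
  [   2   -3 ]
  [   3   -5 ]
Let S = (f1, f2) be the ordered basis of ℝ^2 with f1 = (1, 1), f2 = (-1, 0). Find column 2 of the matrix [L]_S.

(-3, -1)

Column 2 of [L]_S is the S-coordinate vector of L(f2).
In standard coordinates L(f2) = A f2 = (-2, -3).
Converting to S: (-2, -3) = -3f1 - f2, so the coordinate vector is (-3, -1).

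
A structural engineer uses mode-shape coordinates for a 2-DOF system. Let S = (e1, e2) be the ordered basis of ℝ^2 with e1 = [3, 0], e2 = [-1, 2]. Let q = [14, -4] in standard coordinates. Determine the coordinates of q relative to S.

[4, -2]

We seek scalars with c_1 e1 + c_2 e2 = q; equivalently solve M c = q where the columns of M are e1, e2.
System: 3c_1 - c_2 = 14, 0c_1 + 2c_2 = -4; solving gives c_1 = 4, c_2 = -2.
Check: 4e1 - 2e2 = [14, -4].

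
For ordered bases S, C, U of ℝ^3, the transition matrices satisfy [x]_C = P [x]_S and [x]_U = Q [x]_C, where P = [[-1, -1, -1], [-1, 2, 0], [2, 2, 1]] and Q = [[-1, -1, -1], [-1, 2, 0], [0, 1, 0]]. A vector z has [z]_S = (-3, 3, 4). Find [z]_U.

(-9, 22, 9)

Apply P to get C-coordinates (-4, 9, 4), then Q to get U-coordinates.
The result is [z]_U = (-9, 22, 9).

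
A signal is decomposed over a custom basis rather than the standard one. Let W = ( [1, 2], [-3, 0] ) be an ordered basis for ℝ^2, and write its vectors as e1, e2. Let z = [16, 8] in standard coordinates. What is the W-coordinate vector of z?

[4, -4]

[z]_W is the unique c with M c = z, where M has columns e1, e2.
System: c_1 - 3c_2 = 16, 2c_1 + 0c_2 = 8; solving gives c_1 = 4, c_2 = -4.
Check: 4e1 - 4e2 = [16, 8].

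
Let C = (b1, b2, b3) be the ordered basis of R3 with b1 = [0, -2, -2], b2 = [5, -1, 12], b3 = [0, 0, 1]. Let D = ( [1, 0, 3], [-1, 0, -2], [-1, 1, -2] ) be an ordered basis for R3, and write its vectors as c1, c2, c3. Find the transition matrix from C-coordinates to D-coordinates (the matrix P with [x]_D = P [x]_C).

[[-2, 2, 1], [0, -2, 1], [-2, -1, 0]]

Take x = bj: its C-coordinates are the j-th standard unit vector, so P e_j — column j of P — equals [bj]_D.
b1 = -2c1 + 0·c2 - 2c3, giving column 1 = [-2, 0, -2]; repeating for each j gives P = [[-2, 2, 1], [0, -2, 1], [-2, -1, 0]].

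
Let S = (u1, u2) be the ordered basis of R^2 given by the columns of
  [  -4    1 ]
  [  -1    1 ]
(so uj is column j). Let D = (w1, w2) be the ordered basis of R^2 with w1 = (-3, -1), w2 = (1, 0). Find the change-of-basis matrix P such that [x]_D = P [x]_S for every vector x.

[[1, -1], [-1, -2]]

Let M have columns uj and N have columns wj. Then for every x, N [x]_D = x = M [x]_S, so P = N^(-1) M.
Since det N = 1, N^(-1) has integer entries; multiplying gives P = [[1, -1], [-1, -2]].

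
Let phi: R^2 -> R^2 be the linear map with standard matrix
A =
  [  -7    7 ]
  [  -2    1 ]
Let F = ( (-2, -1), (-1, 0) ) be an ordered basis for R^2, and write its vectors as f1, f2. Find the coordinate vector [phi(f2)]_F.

Compute phi(f2) = A f2 = (7, 2) in standard coordinates.
Then write this in F-coordinates: solve for y in y_1 f1 + y_2 f2 = (7, 2).
This gives y = (-2, -3), which is column 2 of [phi]_F.

(-2, -3)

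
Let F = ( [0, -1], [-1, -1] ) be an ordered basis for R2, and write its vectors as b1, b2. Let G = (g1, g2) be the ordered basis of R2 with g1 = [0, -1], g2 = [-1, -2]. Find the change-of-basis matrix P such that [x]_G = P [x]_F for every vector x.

Take x = bj: its F-coordinates are the j-th standard unit vector, so P e_j — column j of P — equals [bj]_G.
b1 = g1 + 0·g2, giving column 1 = [1, 0]; repeating for each j gives P = [[1, -1], [0, 1]].

[[1, -1], [0, 1]]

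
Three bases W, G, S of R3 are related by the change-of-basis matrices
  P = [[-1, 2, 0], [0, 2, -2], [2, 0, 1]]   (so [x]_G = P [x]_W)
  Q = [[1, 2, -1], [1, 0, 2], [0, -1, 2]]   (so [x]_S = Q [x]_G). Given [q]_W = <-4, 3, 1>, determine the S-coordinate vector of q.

First [q]_G = P [q]_W = <10, 4, -7>.
Then [q]_S = Q [q]_G = <25, -4, -18>.

<25, -4, -18>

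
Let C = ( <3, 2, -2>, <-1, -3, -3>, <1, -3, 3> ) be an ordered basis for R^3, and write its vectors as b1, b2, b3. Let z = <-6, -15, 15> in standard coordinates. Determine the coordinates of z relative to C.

<-3, 0, 3>

Write z = c_1 b1 + ... + c_3 b3 and solve for the c_i.
Row-reducing the augmented matrix [M | z] gives c = (-3, 0, 3).
Check: -3b1 + 0·b2 + 3b3 = <-6, -15, 15>.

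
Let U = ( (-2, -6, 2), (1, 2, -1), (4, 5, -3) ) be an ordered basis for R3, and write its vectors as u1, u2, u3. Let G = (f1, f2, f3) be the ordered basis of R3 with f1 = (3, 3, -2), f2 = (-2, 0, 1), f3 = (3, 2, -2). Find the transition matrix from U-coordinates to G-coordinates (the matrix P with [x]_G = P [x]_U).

Take x = uj: its U-coordinates are the j-th standard unit vector, so P e_j — column j of P — equals [uj]_G.
u1 = -2f1 - 2f2 + 0·f3, giving column 1 = (-2, -2, 0); repeating for each j gives P = [[-2, 0, 1], [-2, 1, 1], [0, 1, 1]].

[[-2, 0, 1], [-2, 1, 1], [0, 1, 1]]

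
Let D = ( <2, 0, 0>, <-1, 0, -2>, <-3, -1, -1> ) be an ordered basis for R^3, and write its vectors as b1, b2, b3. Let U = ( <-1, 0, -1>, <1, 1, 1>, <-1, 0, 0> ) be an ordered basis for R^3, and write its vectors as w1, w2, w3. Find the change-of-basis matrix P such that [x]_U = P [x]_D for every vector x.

[[0, 2, 0], [0, 0, -1], [-2, -1, 2]]

Let M have columns bj and N have columns wj. Then for every x, N [x]_U = x = M [x]_D, so P = N^(-1) M.
Since det N = -1, N^(-1) has integer entries; multiplying gives P = [[0, 2, 0], [0, 0, -1], [-2, -1, 2]].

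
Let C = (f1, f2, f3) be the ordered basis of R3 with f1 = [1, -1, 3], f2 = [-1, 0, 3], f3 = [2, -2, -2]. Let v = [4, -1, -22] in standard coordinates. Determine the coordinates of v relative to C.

We seek scalars with c_1 f1 + ... + c_3 f3 = v; equivalently solve M c = v where the columns of M are f1, ..., f3.
Gaussian elimination on [M | v] yields c = (-3, -3, 2).
Check: -3f1 - 3f2 + 2f3 = [4, -1, -22].

[-3, -3, 2]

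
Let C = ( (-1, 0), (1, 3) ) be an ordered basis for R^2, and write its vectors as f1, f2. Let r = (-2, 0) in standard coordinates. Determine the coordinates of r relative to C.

We seek scalars with c_1 f1 + c_2 f2 = r; equivalently solve M c = r where the columns of M are f1, f2.
System: -c_1 + c_2 = -2, 0c_1 + 3c_2 = 0; solving gives c_1 = 2, c_2 = 0.
Check: 2f1 + 0·f2 = (-2, 0).

(2, 0)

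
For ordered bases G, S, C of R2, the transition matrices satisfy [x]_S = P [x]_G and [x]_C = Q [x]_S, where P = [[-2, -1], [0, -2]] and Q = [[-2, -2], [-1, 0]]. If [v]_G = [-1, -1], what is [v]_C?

[-10, -3]

Composing the changes, [v]_C = Q P [v]_G.
Q P = [[4, 6], [2, 1]]; applying this to [-1, -1] gives [-10, -3].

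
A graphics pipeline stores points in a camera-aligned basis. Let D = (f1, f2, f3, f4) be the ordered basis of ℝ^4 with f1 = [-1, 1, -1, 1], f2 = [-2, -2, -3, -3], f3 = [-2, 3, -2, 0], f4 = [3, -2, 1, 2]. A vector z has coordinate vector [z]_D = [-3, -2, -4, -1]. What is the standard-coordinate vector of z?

The coordinates say z = -3f1 - 2f2 - 4f3 - f4; adding the scaled basis vectors gives [12, -9, 16, 1].

[12, -9, 16, 1]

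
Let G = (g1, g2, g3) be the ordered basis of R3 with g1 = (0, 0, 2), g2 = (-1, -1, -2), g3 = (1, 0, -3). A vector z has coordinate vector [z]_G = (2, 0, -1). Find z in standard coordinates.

(-1, 0, 7)

The coordinates say z = 2g1 + 0·g2 - g3; adding the scaled basis vectors gives (-1, 0, 7).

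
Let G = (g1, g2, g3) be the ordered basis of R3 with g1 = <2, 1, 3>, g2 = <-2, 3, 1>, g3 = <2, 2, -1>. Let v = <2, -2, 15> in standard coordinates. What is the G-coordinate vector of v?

Write v = c_1 g1 + ... + c_3 g3 and solve for the c_i.
Solving this 3x3 system gives c = (4, 0, -3).
Check: 4g1 + 0·g2 - 3g3 = <2, -2, 15>.

<4, 0, -3>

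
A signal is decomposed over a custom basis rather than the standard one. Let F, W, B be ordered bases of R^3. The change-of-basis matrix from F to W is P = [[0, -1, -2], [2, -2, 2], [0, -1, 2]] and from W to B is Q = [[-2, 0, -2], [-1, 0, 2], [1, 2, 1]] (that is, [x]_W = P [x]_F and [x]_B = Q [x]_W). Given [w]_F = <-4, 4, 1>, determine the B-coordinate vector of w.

<16, 2, -36>

Apply P to get W-coordinates <-6, -14, -2>, then Q to get B-coordinates.
The result is [w]_B = <16, 2, -36>.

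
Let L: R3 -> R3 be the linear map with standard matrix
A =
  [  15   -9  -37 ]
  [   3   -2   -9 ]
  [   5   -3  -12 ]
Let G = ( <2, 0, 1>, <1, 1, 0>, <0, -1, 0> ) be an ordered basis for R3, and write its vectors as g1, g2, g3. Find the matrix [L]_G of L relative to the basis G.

[[-2, 2, 3], [-3, 2, 3], [0, 1, 1]]

With P the matrix whose columns are g1, ..., g3, [L]_G = P^(-1) A P.
Column by column: L(g1) = A g1 = <-7, -3, -2>; its G-coordinates <-2, -3, 0> give column 1.
Continuing for each basis vector yields [L]_G = [[-2, 2, 3], [-3, 2, 3], [0, 1, 1]].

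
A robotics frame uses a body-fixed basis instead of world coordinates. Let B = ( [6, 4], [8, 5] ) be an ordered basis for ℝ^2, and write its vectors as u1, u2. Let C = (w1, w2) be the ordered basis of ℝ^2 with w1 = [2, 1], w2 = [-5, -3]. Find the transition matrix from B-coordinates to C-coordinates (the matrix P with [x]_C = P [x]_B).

Column j of P is [uj]_C, since P maps B-coordinates to C-coordinates.
Expressing u1 in C: u1 = -2w1 - 2w2, so column 1 of P is [-2, -2].
Doing the same for each uj gives P = [[-2, -1], [-2, -2]].

[[-2, -1], [-2, -2]]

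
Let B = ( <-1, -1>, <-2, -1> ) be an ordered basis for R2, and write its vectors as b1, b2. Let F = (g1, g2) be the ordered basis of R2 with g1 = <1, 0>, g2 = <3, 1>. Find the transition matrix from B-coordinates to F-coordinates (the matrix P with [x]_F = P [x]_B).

[[2, 1], [-1, -1]]

Take x = bj: its B-coordinates are the j-th standard unit vector, so P e_j — column j of P — equals [bj]_F.
b1 = 2g1 - g2, giving column 1 = <2, -1>; repeating for each j gives P = [[2, 1], [-1, -1]].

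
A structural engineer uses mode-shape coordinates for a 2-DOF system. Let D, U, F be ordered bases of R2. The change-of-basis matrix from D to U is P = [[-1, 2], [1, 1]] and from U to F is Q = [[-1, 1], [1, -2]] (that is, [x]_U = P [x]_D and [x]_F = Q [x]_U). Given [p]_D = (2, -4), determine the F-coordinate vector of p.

Composing the changes, [p]_F = Q P [p]_D.
Q P = [[2, -1], [-3, 0]]; applying this to (2, -4) gives (8, -6).

(8, -6)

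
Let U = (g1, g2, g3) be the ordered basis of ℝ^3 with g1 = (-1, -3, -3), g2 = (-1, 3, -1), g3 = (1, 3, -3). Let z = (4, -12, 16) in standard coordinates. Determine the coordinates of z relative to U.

[z]_U is the unique c with M c = z, where M has columns g1, ..., g3.
Row-reducing the augmented matrix [M | z] gives c = (-2, -4, -2).
Check: -2g1 - 4g2 - 2g3 = (4, -12, 16).

(-2, -4, -2)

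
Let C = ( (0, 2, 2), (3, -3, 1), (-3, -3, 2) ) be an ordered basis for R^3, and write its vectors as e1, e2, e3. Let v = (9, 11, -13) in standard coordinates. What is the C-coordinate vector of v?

(-2, -1, -4)

Write v = c_1 e1 + ... + c_3 e3 and solve for the c_i.
Solving this 3x3 system gives c = (-2, -1, -4).
Check: -2e1 - e2 - 4e3 = (9, 11, -13).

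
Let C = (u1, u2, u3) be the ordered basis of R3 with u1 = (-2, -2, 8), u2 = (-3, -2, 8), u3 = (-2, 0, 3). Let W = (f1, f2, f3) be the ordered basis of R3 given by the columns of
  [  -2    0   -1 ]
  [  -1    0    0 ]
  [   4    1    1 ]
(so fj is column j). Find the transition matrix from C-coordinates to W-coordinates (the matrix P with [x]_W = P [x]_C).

[[2, 2, 0], [2, 1, 1], [-2, -1, 2]]

Column j of P is [uj]_W, since P maps C-coordinates to W-coordinates.
Expressing u1 in W: u1 = 2f1 + 2f2 - 2f3, so column 1 of P is (2, 2, -2).
Doing the same for each uj gives P = [[2, 2, 0], [2, 1, 1], [-2, -1, 2]].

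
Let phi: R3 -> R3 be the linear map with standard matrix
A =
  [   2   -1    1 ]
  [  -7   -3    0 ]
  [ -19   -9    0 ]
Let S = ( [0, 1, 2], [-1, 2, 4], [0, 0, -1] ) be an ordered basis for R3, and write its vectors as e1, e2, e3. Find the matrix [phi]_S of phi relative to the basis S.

[[-1, 1, -2], [-1, 0, 1], [3, 1, 0]]

Let P have columns e1, ..., e3. Then [phi]_S = P^(-1) A P.
Here det P = -1, so P^(-1) is integer; computing A P first and then P^(-1)(A P) gives [[-1, 1, -2], [-1, 0, 1], [3, 1, 0]].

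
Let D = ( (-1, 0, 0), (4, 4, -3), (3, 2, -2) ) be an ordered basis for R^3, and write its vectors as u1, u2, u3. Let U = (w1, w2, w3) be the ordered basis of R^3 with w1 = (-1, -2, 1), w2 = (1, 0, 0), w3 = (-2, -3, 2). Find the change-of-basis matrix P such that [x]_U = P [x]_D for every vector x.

Column j of P is [uj]_U, since P maps D-coordinates to U-coordinates.
Expressing u1 in U: u1 = 0·w1 - w2 + 0·w3, so column 1 of P is (0, -1, 0).
Doing the same for each uj gives P = [[0, 1, 2], [-1, 1, 1], [0, -2, -2]].

[[0, 1, 2], [-1, 1, 1], [0, -2, -2]]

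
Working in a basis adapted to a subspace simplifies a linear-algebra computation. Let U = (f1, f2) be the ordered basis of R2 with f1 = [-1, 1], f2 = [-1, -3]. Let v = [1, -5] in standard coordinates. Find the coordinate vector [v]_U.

[-2, 1]

[v]_U is the unique c with M c = v, where M has columns f1, f2.
System: -c_1 - c_2 = 1, c_1 - 3c_2 = -5; solving gives c_1 = -2, c_2 = 1.
Check: -2f1 + f2 = [1, -5].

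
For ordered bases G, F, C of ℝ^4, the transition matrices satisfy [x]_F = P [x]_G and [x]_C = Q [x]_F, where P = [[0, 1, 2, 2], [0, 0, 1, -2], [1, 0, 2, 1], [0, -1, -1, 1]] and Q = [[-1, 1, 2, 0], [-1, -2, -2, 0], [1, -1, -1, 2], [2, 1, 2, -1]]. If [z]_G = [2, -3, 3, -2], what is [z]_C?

Apply P to get F-coordinates [-1, 7, 6, -2], then Q to get C-coordinates.
The result is [z]_C = [20, -25, -18, 19].

[20, -25, -18, 19]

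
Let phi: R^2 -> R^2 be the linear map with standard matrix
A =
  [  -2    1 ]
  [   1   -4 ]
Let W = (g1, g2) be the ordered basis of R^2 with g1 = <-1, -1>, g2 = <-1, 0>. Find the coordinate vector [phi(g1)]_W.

<-3, 2>

Column 1 of [phi]_W is the W-coordinate vector of phi(g1).
In standard coordinates phi(g1) = A g1 = <1, 3>.
Converting to W: <1, 3> = -3g1 + 2g2, so the coordinate vector is <-3, 2>.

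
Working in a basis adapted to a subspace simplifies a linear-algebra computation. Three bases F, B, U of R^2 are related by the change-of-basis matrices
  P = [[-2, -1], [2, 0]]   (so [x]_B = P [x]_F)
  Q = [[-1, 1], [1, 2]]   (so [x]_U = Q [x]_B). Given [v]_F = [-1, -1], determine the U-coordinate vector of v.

First [v]_B = P [v]_F = [3, -2].
Then [v]_U = Q [v]_B = [-5, -1].

[-5, -1]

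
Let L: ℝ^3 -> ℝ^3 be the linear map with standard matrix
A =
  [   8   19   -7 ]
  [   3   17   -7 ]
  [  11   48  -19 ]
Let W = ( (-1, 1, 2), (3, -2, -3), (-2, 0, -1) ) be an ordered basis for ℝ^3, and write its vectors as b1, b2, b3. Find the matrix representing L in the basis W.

[[2, -2, -3], [1, 1, -2], [2, -1, 3]]

With P the matrix whose columns are b1, ..., b3, [L]_W = P^(-1) A P.
Column by column: L(b1) = A b1 = (-3, 0, -1); its W-coordinates (2, 1, 2) give column 1.
Continuing for each basis vector yields [L]_W = [[2, -2, -3], [1, 1, -2], [2, -1, 3]].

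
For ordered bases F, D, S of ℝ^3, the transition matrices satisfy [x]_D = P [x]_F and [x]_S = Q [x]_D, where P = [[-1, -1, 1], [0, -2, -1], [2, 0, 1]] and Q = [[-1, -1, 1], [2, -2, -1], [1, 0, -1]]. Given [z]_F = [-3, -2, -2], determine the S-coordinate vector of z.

Composing the changes, [z]_S = Q P [z]_F.
Q P = [[3, 3, 1], [-4, 2, 3], [-3, -1, 0]]; applying this to [-3, -2, -2] gives [-17, 2, 11].

[-17, 2, 11]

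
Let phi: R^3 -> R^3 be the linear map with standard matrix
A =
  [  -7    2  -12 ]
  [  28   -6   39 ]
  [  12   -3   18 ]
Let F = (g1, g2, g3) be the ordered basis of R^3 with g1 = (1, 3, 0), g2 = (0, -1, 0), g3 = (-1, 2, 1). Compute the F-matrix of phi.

Let P have columns g1, ..., g3. Then [phi]_F = P^(-1) A P.
Here det P = -1, so P^(-1) is integer; computing A P first and then P^(-1)(A P) gives [[2, 1, -1], [2, 3, -2], [3, 3, 0]].

[[2, 1, -1], [2, 3, -2], [3, 3, 0]]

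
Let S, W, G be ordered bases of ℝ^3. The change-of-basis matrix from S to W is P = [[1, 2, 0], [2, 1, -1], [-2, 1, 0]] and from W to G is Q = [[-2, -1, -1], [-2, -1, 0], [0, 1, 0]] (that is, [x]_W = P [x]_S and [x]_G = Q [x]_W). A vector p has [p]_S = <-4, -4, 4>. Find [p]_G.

<36, 40, -16>

Apply P to get W-coordinates <-12, -16, 4>, then Q to get G-coordinates.
The result is [p]_G = <36, 40, -16>.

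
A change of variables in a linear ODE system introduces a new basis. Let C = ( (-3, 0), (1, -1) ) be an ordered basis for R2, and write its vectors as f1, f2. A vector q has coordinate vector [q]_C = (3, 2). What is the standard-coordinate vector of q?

q = M [q]_C, where M has columns f1, f2.
Carrying out the matrix-vector product, q = (-7, -2).

(-7, -2)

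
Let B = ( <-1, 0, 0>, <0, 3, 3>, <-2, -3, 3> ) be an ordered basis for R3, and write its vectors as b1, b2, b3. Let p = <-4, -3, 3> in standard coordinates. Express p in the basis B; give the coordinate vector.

<2, 0, 1>

We seek scalars with c_1 b1 + ... + c_3 b3 = p; equivalently solve M c = p where the columns of M are b1, ..., b3.
Solving this 3x3 system gives c = (2, 0, 1).
Check: 2b1 + 0·b2 + b3 = <-4, -3, 3>.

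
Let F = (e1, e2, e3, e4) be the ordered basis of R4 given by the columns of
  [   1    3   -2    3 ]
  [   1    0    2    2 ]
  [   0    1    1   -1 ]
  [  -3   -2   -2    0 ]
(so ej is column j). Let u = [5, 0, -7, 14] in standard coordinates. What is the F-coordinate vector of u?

[-2, -2, -2, 3]

Write u = c_1 e1 + ... + c_4 e4 and solve for the c_i.
Row-reducing the augmented matrix [M | u] gives c = (-2, -2, -2, 3).
Check: -2e1 - 2e2 - 2e3 + 3e4 = [5, 0, -7, 14].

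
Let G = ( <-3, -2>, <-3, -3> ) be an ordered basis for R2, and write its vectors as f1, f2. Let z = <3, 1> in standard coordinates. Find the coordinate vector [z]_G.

<-2, 1>

We seek scalars with c_1 f1 + c_2 f2 = z; equivalently solve M c = z where the columns of M are f1, f2.
System: -3c_1 - 3c_2 = 3, -2c_1 - 3c_2 = 1; solving gives c_1 = -2, c_2 = 1.
Check: -2f1 + f2 = <3, 1>.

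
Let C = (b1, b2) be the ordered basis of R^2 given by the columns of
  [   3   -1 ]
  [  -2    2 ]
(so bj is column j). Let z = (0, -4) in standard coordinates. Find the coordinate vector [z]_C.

[z]_C is the unique c with M c = z, where M has columns b1, b2.
System: 3c_1 - c_2 = 0, -2c_1 + 2c_2 = -4; solving gives c_1 = -1, c_2 = -3.
Check: -b1 - 3b2 = (0, -4).

(-1, -3)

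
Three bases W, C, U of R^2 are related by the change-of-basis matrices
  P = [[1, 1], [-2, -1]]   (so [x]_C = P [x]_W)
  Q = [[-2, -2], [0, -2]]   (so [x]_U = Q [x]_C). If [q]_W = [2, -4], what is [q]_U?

Composing the changes, [q]_U = Q P [q]_W.
Q P = [[2, 0], [4, 2]]; applying this to [2, -4] gives [4, 0].

[4, 0]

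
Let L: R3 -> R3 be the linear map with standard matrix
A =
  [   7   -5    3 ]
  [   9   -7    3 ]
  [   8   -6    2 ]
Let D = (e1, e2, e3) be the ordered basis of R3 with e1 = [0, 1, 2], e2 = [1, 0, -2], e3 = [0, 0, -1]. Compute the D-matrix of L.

[[-1, 3, -3], [1, 1, -3], [-2, 0, 2]]

Let P have columns e1, ..., e3. Then [L]_D = P^(-1) A P.
Here det P = 1, so P^(-1) is integer; computing A P first and then P^(-1)(A P) gives [[-1, 3, -3], [1, 1, -3], [-2, 0, 2]].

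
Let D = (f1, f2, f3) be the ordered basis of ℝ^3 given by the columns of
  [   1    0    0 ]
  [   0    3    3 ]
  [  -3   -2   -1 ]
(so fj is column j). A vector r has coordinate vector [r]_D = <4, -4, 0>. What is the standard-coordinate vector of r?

The coordinates say r = 4f1 - 4f2 + 0·f3; adding the scaled basis vectors gives <4, -12, -4>.

<4, -12, -4>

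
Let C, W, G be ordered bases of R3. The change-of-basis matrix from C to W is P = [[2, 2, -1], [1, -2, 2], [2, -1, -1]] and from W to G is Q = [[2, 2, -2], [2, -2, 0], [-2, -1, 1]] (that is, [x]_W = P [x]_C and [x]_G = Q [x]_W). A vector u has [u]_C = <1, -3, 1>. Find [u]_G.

<0, -28, 5>

First [u]_W = P [u]_C = <-5, 9, 4>.
Then [u]_G = Q [u]_W = <0, -28, 5>.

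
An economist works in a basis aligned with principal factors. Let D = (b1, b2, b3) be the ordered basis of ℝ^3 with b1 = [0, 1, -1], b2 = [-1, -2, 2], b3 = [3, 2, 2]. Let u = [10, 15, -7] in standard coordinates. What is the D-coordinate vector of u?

[u]_D is the unique c with M c = u, where M has columns b1, ..., b3.
Solving this 3x3 system gives c = (3, -4, 2).
Check: 3b1 - 4b2 + 2b3 = [10, 15, -7].

[3, -4, 2]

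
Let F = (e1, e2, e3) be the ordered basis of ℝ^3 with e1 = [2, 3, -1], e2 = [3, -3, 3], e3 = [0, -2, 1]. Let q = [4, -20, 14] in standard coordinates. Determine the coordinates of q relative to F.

[-4, 4, -2]

We seek scalars with c_1 e1 + ... + c_3 e3 = q; equivalently solve M c = q where the columns of M are e1, ..., e3.
Gaussian elimination on [M | q] yields c = (-4, 4, -2).
Check: -4e1 + 4e2 - 2e3 = [4, -20, 14].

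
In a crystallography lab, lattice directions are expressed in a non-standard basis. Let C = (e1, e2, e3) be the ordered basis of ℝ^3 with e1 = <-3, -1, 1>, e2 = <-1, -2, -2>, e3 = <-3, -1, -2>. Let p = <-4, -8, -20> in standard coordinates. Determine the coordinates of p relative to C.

<-4, 4, 4>

We seek scalars with c_1 e1 + ... + c_3 e3 = p; equivalently solve M c = p where the columns of M are e1, ..., e3.
Gaussian elimination on [M | p] yields c = (-4, 4, 4).
Check: -4e1 + 4e2 + 4e3 = <-4, -8, -20>.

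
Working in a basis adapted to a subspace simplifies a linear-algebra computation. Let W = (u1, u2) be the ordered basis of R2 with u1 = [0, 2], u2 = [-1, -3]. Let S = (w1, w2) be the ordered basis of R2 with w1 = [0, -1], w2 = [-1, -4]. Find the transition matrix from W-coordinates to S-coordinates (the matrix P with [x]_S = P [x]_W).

[[-2, -1], [0, 1]]

Let M have columns uj and N have columns wj. Then for every x, N [x]_S = x = M [x]_W, so P = N^(-1) M.
Since det N = -1, N^(-1) has integer entries; multiplying gives P = [[-2, -1], [0, 1]].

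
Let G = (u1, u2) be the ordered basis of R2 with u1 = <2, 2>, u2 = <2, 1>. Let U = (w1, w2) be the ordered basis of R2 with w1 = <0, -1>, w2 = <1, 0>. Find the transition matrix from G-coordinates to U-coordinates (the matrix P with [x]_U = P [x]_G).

[[-2, -1], [2, 2]]

Let M have columns uj and N have columns wj. Then for every x, N [x]_U = x = M [x]_G, so P = N^(-1) M.
Since det N = 1, N^(-1) has integer entries; multiplying gives P = [[-2, -1], [2, 2]].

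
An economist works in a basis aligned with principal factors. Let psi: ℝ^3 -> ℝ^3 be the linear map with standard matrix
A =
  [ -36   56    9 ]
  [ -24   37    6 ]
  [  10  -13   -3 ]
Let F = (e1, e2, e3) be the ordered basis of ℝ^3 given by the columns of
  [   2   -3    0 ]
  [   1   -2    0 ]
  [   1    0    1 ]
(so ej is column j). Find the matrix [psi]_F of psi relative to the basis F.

The j-th column of [psi]_F is [psi(ej)]_F.
psi(e1) = A e1 = (-7, -5, 4) = e1 + 3e2 + 3e3, so column 1 is (1, 3, 3).
Repeating for e2, e3 and assembling the columns gives [[1, -2, 0], [3, 0, -3], [3, -2, -3]].

[[1, -2, 0], [3, 0, -3], [3, -2, -3]]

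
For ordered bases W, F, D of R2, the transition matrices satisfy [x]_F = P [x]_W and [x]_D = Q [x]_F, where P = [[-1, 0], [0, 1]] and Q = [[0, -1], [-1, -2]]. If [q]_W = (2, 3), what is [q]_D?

(-3, -4)

First [q]_F = P [q]_W = (-2, 3).
Then [q]_D = Q [q]_F = (-3, -4).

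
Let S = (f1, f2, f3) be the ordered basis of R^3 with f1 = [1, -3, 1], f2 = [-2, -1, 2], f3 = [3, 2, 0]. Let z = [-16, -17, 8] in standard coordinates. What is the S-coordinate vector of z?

We seek scalars with c_1 f1 + ... + c_3 f3 = z; equivalently solve M c = z where the columns of M are f1, ..., f3.
Row-reducing the augmented matrix [M | z] gives c = (2, 3, -4).
Check: 2f1 + 3f2 - 4f3 = [-16, -17, 8].

[2, 3, -4]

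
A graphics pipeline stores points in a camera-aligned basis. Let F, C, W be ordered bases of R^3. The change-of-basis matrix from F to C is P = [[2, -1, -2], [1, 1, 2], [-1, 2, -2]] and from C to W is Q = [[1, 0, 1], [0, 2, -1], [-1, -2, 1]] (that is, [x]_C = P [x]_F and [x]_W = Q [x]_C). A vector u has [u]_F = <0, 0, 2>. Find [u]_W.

<-8, 12, -8>

First [u]_C = P [u]_F = <-4, 4, -4>.
Then [u]_W = Q [u]_C = <-8, 12, -8>.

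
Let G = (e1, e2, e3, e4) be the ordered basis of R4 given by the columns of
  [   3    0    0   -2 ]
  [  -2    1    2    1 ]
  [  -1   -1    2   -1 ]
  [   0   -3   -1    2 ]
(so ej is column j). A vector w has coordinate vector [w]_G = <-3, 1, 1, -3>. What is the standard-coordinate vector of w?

w = M [w]_G, where M has columns e1, ..., e4.
Carrying out the matrix-vector product, w = <-3, 6, 7, -10>.

<-3, 6, 7, -10>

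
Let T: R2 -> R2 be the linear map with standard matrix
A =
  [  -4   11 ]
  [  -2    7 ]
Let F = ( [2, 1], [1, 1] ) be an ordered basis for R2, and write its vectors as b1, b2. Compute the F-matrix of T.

The j-th column of [T]_F is [T(bj)]_F.
T(b1) = A b1 = [3, 3] = 0·b1 + 3b2, so column 1 is [0, 3].
Repeating for b2 and assembling the columns gives [[0, 2], [3, 3]].

[[0, 2], [3, 3]]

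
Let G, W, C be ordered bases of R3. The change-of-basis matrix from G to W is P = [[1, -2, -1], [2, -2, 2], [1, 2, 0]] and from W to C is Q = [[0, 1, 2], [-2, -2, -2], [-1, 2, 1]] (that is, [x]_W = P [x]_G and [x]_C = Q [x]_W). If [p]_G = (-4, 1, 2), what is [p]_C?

Composing the changes, [p]_C = Q P [p]_G.
Q P = [[4, 2, 2], [-8, 4, -2], [4, 0, 5]]; applying this to (-4, 1, 2) gives (-10, 32, -6).

(-10, 32, -6)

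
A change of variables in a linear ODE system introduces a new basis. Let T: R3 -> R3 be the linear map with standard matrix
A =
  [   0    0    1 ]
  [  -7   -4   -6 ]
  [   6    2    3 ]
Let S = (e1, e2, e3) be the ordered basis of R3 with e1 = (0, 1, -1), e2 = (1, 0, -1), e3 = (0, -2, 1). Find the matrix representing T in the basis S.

[[2, -3, -2], [-1, -1, 1], [0, -1, -2]]

With P the matrix whose columns are e1, ..., e3, [T]_S = P^(-1) A P.
Column by column: T(e1) = A e1 = (-1, 2, -1); its S-coordinates (2, -1, 0) give column 1.
Continuing for each basis vector yields [T]_S = [[2, -3, -2], [-1, -1, 1], [0, -1, -2]].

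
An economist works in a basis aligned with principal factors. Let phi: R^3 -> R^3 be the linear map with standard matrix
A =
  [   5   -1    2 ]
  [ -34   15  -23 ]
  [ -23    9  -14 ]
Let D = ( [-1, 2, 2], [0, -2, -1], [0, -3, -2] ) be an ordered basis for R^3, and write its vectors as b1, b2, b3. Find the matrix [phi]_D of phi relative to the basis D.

[[3, 0, 1], [-3, 2, -1], [-2, 1, 1]]

The j-th column of [phi]_D is [phi(bj)]_D.
phi(b1) = A b1 = [-3, 18, 13] = 3b1 - 3b2 - 2b3, so column 1 is [3, -3, -2].
Repeating for b2, b3 and assembling the columns gives [[3, 0, 1], [-3, 2, -1], [-2, 1, 1]].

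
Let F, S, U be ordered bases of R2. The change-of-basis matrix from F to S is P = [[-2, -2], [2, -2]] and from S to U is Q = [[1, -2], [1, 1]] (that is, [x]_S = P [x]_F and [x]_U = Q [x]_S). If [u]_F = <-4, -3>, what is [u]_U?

Apply P to get S-coordinates <14, -2>, then Q to get U-coordinates.
The result is [u]_U = <18, 12>.

<18, 12>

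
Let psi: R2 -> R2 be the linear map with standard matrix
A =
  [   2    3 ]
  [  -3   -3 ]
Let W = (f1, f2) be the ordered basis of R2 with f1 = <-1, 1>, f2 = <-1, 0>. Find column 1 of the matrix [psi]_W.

<0, -1>

Compute psi(f1) = A f1 = <1, 0> in standard coordinates.
Then write this in W-coordinates: solve for y in y_1 f1 + y_2 f2 = <1, 0>.
This gives y = <0, -1>, which is column 1 of [psi]_W.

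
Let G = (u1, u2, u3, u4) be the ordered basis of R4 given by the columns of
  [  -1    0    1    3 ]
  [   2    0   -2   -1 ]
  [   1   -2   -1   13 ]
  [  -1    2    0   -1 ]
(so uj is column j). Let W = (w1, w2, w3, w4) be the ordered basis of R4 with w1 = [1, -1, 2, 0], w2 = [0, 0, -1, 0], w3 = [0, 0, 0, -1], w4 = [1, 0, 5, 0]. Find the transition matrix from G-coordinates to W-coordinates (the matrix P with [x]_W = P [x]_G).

Let M have columns uj and N have columns wj. Then for every x, N [x]_W = x = M [x]_G, so P = N^(-1) M.
Since det N = 1, N^(-1) has integer entries; multiplying gives P = [[-2, 0, 2, 1], [0, 2, 0, -1], [1, -2, 0, 1], [1, 0, -1, 2]].

[[-2, 0, 2, 1], [0, 2, 0, -1], [1, -2, 0, 1], [1, 0, -1, 2]]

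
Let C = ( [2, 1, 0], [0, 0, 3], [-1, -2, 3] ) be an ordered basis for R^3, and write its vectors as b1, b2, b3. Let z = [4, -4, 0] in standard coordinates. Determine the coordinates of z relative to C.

We seek scalars with c_1 b1 + ... + c_3 b3 = z; equivalently solve M c = z where the columns of M are b1, ..., b3.
Row-reducing the augmented matrix [M | z] gives c = (4, -4, 4).
Check: 4b1 - 4b2 + 4b3 = [4, -4, 0].

[4, -4, 4]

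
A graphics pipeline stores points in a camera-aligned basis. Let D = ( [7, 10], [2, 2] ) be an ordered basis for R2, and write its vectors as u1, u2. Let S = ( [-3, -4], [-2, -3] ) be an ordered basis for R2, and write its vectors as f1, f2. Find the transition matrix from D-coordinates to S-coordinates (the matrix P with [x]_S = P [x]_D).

[[-1, -2], [-2, 2]]

Take x = uj: its D-coordinates are the j-th standard unit vector, so P e_j — column j of P — equals [uj]_S.
u1 = -f1 - 2f2, giving column 1 = [-1, -2]; repeating for each j gives P = [[-1, -2], [-2, 2]].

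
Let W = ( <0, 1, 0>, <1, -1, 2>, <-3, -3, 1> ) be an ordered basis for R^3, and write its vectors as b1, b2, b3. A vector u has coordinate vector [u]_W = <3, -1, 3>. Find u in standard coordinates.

<-10, -5, 1>

By definition u = 3b1 - b2 + 3b3.
Summing componentwise gives <-10, -5, 1>.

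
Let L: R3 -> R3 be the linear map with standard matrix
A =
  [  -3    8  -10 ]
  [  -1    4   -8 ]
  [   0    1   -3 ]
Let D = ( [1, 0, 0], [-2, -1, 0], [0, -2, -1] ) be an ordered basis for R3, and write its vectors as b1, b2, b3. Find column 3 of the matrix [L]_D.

Compute L(b3) = A b3 = [-6, 0, 1] in standard coordinates.
Then write this in D-coordinates: solve for y in y_1 b1 + ... + y_3 b3 = [-6, 0, 1].
This gives y = [-2, 2, -1], which is column 3 of [L]_D.

[-2, 2, -1]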